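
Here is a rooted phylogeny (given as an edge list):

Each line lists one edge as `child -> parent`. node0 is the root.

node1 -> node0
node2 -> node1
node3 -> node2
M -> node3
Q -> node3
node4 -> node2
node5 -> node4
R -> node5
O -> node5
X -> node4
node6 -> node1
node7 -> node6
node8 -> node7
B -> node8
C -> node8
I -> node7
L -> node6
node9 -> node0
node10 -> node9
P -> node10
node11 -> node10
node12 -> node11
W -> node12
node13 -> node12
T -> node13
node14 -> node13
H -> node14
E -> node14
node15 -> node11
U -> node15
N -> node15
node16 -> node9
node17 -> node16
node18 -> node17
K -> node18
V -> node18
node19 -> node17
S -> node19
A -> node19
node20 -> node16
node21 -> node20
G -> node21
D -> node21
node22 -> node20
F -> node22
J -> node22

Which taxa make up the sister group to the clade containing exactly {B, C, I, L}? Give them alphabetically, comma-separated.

M, O, Q, R, X

The clade containing exactly {B, C, I, L} attaches to the tree at the node subtending (((M,Q),((R,O),X)),(((B,C),I),L)).
The other lineage descending from that same node — the sister group — is ((M,Q),((R,O),X)); its 5 tips in alphabetical order are the answer.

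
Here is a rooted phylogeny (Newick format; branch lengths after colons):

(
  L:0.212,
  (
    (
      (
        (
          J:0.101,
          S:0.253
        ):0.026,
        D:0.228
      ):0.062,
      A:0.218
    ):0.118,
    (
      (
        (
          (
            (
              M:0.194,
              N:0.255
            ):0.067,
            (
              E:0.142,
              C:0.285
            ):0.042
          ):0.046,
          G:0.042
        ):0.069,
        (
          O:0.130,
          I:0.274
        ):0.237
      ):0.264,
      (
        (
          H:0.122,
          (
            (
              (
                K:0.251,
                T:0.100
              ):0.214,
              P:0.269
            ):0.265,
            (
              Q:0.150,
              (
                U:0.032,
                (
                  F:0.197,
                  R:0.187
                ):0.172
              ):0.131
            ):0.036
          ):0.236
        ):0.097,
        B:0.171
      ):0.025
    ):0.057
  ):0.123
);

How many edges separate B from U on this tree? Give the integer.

The MRCA of B and U is the node subtending ((H,(((K,T),P),(Q,(U,(F,R))))),B).
From B up to that node: 1 branch. From U up to the same node: 5 branches. Total: 1 + 5 = 6.

6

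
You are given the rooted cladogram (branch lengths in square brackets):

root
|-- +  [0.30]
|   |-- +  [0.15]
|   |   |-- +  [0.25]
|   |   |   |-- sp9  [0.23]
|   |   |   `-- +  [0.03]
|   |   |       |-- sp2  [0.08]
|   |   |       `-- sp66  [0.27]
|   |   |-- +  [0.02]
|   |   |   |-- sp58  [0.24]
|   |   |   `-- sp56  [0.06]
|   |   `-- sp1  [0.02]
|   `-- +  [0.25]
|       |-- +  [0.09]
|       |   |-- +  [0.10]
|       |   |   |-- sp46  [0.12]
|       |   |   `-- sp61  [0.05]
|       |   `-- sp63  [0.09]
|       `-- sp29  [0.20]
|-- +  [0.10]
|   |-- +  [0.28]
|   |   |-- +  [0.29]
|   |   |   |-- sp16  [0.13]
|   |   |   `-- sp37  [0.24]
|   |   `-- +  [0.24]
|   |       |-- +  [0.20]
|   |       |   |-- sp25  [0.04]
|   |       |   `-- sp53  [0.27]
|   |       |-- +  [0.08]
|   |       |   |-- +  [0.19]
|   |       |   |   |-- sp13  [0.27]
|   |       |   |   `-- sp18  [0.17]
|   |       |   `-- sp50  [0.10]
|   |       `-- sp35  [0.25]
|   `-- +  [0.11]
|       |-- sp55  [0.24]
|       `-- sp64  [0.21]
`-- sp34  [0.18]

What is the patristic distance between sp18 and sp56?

The path runs sp18 → … → MRCA → … → sp56; the MRCA is the root of the tree.
Branch lengths along that path: 0.17 + 0.19 + 0.08 + 0.24 + 0.28 + 0.10 + 0.30 + 0.15 + 0.02 + 0.06 = 1.59.

1.59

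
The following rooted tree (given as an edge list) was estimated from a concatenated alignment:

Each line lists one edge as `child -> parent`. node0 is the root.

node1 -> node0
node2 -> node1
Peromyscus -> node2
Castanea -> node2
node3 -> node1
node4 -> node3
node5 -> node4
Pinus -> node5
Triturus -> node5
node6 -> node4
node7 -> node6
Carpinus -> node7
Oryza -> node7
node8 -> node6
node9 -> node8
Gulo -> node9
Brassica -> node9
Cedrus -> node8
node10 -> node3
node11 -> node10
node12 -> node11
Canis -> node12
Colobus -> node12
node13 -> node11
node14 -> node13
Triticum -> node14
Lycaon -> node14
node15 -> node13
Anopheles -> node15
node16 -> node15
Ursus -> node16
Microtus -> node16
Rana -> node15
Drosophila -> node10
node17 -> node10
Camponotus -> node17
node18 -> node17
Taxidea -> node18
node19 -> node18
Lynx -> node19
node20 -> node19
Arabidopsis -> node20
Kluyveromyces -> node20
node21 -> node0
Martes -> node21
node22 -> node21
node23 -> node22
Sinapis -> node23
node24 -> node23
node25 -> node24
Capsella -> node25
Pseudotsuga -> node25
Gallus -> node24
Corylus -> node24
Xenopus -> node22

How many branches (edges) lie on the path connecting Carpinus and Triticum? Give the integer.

The MRCA of Carpinus and Triticum is the node subtending (((Pinus,Triturus),((Carpinus,Oryza),((Gulo,Brassica),Cedrus))),(((Canis,Colobus),((Triticum,Lycaon),(Anopheles,(Ursus,Microtus),Rana))),Drosophila,(Camponotus,(Taxidea,(Lynx,(Arabidopsis,Kluyveromyces)))))).
From Carpinus up to that node: 4 branches. From Triticum up to the same node: 5 branches. Total: 4 + 5 = 9.

9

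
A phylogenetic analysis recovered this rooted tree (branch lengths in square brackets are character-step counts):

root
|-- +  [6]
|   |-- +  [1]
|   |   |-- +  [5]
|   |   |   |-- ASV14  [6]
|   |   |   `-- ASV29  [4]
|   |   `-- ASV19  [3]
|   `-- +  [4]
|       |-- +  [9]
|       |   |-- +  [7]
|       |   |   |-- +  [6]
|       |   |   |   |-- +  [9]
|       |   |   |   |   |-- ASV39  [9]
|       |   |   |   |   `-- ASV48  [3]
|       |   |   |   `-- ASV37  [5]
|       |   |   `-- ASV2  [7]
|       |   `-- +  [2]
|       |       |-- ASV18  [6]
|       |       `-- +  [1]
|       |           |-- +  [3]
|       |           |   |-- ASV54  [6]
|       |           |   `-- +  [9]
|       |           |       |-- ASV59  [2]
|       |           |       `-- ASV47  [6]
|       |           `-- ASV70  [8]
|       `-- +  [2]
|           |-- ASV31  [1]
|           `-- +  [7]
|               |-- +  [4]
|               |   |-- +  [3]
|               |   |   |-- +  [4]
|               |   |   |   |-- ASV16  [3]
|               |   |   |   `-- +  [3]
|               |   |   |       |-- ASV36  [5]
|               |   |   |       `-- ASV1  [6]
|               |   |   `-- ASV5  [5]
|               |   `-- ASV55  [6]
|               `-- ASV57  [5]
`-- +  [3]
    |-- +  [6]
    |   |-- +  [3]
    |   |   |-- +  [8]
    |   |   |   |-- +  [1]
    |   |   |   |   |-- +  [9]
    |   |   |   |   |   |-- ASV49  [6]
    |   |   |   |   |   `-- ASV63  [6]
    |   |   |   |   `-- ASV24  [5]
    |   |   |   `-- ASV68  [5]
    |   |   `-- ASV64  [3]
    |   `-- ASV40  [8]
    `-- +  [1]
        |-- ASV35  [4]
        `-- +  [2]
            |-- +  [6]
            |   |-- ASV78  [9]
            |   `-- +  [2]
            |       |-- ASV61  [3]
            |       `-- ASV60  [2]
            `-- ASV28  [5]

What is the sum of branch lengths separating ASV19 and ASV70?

28

The path runs ASV19 → … → MRCA → … → ASV70; the MRCA is the node subtending (((ASV14,ASV29),ASV19),(((((ASV39,ASV48),ASV37),ASV2),(ASV18,((ASV54,(ASV59,ASV47)),ASV70))),(ASV31,((((ASV16,(ASV36,ASV1)),ASV5),ASV55),ASV57)))).
Branch lengths along that path: 3 + 1 + 4 + 9 + 2 + 1 + 8 = 28.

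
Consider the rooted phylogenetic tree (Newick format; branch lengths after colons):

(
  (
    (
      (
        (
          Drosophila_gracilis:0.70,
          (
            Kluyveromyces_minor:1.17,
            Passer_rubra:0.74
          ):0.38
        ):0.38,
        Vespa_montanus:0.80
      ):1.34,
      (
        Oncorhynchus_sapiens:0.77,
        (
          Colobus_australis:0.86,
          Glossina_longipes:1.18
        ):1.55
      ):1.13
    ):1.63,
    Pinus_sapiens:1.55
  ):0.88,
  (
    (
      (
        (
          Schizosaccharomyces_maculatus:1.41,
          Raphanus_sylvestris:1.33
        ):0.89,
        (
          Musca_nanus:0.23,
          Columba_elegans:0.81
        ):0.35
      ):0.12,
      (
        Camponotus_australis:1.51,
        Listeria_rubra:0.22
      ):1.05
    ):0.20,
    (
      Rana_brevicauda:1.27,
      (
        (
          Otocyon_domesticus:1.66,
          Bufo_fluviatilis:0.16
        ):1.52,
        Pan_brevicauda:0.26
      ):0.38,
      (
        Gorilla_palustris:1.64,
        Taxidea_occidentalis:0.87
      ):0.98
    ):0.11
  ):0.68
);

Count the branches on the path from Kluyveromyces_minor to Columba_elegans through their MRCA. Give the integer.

11

The MRCA of Kluyveromyces_minor and Columba_elegans is the root of the tree.
From Kluyveromyces_minor up to that node: 6 branches. From Columba_elegans up to the same node: 5 branches. Total: 6 + 5 = 11.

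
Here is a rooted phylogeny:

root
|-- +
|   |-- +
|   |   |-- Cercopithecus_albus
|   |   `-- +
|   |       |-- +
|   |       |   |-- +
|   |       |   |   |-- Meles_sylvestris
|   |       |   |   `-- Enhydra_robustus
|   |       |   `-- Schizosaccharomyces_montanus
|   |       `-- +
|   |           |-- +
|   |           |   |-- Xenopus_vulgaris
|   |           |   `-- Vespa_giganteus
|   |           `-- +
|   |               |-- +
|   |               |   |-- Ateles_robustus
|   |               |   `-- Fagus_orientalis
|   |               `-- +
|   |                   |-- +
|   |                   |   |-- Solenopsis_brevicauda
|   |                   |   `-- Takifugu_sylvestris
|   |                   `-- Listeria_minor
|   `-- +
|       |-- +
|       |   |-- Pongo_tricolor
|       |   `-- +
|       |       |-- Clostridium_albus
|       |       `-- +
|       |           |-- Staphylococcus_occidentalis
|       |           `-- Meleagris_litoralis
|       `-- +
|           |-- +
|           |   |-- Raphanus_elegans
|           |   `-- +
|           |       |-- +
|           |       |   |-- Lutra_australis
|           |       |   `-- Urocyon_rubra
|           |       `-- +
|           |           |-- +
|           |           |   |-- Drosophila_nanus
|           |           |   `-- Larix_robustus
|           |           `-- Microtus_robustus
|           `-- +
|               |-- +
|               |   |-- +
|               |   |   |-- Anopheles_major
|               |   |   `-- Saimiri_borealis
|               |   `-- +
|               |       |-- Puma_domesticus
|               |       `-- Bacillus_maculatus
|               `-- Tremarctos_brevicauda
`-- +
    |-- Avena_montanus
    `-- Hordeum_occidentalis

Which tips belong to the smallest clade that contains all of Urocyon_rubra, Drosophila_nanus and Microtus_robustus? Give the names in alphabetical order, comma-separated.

Tracing Urocyon_rubra: it sits inside (Lutra_australis,Urocyon_rubra).
Tracing Drosophila_nanus: it sits inside (Drosophila_nanus,Larix_robustus).
Tracing Microtus_robustus: it sits inside ((Drosophila_nanus,Larix_robustus),Microtus_robustus).
The smallest clade enclosing all 3 is ((Lutra_australis,Urocyon_rubra),((Drosophila_nanus,Larix_robustus),Microtus_robustus)); the answer is its 5 terminal taxa in alphabetical order.

Drosophila_nanus, Larix_robustus, Lutra_australis, Microtus_robustus, Urocyon_rubra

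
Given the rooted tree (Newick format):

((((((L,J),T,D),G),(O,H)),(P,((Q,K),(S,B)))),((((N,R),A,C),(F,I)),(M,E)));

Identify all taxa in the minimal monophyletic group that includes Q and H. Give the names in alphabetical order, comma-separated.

B, D, G, H, J, K, L, O, P, Q, S, T

Tracing Q: it sits inside (Q,K).
Tracing H: it sits inside (O,H).
The smallest clade enclosing both is (((((L,J),T,D),G),(O,H)),(P,((Q,K),(S,B)))); the answer is its 12 terminal taxa in alphabetical order.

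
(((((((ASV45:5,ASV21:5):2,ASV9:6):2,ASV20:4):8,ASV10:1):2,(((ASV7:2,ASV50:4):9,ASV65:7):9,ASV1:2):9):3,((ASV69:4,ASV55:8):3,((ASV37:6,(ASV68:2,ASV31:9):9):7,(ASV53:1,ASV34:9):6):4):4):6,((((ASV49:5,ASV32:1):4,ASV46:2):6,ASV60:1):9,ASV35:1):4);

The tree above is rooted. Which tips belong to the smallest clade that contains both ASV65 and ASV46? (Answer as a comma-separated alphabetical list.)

Tracing ASV65: it sits inside ((ASV7,ASV50),ASV65).
Tracing ASV46: it sits inside ((ASV49,ASV32),ASV46).
The smallest clade enclosing both is the whole tree (their MRCA is the root), so the answer is all 21 tips in alphabetical order.

ASV1, ASV10, ASV20, ASV21, ASV31, ASV32, ASV34, ASV35, ASV37, ASV45, ASV46, ASV49, ASV50, ASV53, ASV55, ASV60, ASV65, ASV68, ASV69, ASV7, ASV9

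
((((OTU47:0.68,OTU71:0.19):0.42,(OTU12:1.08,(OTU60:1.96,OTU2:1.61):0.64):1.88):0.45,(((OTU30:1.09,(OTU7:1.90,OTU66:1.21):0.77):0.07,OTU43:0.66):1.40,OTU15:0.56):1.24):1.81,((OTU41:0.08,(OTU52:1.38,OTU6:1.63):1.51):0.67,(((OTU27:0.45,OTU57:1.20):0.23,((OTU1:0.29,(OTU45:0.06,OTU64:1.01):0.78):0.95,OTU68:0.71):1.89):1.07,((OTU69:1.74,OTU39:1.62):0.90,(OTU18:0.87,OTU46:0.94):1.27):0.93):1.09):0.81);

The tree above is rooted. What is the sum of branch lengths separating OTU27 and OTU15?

The path runs OTU27 → … → MRCA → … → OTU15; the MRCA is the root of the tree.
Branch lengths along that path: 0.45 + 0.23 + 1.07 + 1.09 + 0.81 + 1.81 + 1.24 + 0.56 = 7.26.

7.26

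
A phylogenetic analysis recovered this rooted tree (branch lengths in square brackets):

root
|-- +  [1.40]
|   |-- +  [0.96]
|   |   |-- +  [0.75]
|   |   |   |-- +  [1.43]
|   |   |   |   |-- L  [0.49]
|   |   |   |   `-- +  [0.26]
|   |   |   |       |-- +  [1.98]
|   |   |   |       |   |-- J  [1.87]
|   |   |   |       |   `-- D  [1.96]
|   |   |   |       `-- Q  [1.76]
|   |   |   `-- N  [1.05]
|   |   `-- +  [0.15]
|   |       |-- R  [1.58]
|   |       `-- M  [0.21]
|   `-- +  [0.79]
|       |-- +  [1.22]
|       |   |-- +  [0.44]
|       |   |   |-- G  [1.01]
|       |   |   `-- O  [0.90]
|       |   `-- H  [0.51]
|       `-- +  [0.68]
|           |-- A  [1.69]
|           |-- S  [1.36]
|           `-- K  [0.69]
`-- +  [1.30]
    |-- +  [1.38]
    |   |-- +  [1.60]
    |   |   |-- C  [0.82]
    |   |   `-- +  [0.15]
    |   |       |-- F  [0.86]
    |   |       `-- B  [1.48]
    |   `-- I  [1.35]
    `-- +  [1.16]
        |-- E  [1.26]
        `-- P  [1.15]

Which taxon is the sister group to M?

R

M attaches to the tree at the node subtending (R,M).
The other lineage descending from that same node — the sister group — is the single tip R.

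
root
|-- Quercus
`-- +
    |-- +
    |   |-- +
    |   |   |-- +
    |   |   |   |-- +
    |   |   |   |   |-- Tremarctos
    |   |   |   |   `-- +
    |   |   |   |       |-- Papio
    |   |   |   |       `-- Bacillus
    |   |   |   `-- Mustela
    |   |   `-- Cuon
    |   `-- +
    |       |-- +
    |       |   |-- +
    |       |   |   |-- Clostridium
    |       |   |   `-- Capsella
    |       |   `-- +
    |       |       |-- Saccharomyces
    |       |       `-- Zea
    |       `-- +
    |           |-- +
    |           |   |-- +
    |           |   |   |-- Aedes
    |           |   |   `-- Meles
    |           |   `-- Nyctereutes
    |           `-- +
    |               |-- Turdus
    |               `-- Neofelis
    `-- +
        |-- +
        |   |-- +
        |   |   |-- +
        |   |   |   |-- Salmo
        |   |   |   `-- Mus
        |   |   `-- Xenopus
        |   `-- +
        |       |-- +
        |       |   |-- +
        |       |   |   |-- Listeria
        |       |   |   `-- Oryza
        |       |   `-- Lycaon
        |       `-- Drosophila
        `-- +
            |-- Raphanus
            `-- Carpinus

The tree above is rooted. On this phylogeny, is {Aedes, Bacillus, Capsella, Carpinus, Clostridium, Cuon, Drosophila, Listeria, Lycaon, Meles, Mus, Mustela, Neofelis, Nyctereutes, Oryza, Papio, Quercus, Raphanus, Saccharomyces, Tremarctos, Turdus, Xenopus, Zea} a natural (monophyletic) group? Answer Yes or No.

The MRCA of the listed taxa is the root, so the smallest clade containing them is the whole tree.
That clade also contains Salmo, which is not in the proposed group, so the group is not monophyletic.

No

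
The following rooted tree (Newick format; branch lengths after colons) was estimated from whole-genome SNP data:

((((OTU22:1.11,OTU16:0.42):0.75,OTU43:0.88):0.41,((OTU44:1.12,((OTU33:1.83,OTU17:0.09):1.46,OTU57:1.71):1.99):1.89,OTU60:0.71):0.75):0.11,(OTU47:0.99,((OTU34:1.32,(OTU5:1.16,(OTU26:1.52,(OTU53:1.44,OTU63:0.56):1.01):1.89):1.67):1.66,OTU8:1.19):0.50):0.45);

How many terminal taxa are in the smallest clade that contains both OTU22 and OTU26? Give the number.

The MRCA of OTU22 and OTU26 is the root, so the clade is the entire tree.
That clade contains 15 terminal taxa: OTU16, OTU17, OTU22, OTU26, OTU33, OTU34, OTU43, OTU44, OTU47, OTU5, OTU53, OTU57, OTU60, OTU63, OTU8.

15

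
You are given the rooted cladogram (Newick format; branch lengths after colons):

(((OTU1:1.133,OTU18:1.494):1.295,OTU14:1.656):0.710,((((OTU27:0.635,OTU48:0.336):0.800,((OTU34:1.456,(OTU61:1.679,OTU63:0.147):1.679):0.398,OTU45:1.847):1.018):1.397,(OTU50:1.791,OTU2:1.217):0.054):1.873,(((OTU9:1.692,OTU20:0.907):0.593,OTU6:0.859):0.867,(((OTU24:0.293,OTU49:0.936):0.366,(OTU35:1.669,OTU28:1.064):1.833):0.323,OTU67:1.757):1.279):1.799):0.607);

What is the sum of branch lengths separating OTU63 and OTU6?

10.037

The path runs OTU63 → … → MRCA → … → OTU6; the MRCA is the node subtending ((((OTU27,OTU48),((OTU34,(OTU61,OTU63)),OTU45)),(OTU50,OTU2)),(((OTU9,OTU20),OTU6),(((OTU24,OTU49),(OTU35,OTU28)),OTU67))).
Branch lengths along that path: 0.147 + 1.679 + 0.398 + 1.018 + 1.397 + 1.873 + 1.799 + 0.867 + 0.859 = 10.037.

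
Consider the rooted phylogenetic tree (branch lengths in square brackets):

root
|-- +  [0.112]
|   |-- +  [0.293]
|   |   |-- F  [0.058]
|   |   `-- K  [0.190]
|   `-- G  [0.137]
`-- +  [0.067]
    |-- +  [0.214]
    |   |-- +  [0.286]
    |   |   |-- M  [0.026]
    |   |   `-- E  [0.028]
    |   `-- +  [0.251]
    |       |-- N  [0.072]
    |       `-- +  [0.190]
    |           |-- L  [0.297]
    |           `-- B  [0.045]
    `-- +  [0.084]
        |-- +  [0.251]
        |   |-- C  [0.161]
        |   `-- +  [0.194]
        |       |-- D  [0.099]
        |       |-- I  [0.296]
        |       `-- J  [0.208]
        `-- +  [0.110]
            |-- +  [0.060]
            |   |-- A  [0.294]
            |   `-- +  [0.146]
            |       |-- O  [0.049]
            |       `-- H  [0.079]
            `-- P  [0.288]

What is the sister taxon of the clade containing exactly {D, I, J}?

C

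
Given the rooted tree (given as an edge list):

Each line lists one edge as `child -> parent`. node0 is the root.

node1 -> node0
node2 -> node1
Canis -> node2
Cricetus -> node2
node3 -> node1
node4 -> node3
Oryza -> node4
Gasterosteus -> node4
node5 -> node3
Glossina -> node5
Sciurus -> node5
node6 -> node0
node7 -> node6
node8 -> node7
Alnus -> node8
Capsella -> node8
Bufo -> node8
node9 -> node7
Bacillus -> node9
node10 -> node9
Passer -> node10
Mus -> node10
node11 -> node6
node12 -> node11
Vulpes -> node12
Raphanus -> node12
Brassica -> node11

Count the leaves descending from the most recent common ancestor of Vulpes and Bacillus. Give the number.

9

The MRCA of Vulpes and Bacillus is the node subtending (((Alnus,Capsella,Bufo),(Bacillus,(Passer,Mus))),((Vulpes,Raphanus),Brassica)).
That clade contains 9 terminal taxa: Alnus, Bacillus, Brassica, Bufo, Capsella, Mus, Passer, Raphanus, Vulpes.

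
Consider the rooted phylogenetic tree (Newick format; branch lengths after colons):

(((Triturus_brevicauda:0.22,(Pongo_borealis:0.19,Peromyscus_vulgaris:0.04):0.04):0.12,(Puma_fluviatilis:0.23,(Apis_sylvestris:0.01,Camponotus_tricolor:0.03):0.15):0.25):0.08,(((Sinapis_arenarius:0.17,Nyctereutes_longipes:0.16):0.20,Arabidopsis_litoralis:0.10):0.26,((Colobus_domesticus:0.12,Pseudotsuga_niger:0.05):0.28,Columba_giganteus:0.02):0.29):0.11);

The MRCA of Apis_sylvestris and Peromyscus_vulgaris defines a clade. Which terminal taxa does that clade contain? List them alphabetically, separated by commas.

Apis_sylvestris, Camponotus_tricolor, Peromyscus_vulgaris, Pongo_borealis, Puma_fluviatilis, Triturus_brevicauda

Tracing Apis_sylvestris: it sits inside (Apis_sylvestris,Camponotus_tricolor).
Tracing Peromyscus_vulgaris: it sits inside (Pongo_borealis,Peromyscus_vulgaris).
The smallest clade enclosing both is ((Triturus_brevicauda,(Pongo_borealis,Peromyscus_vulgaris)),(Puma_fluviatilis,(Apis_sylvestris,Camponotus_tricolor))); the answer is its 6 terminal taxa in alphabetical order.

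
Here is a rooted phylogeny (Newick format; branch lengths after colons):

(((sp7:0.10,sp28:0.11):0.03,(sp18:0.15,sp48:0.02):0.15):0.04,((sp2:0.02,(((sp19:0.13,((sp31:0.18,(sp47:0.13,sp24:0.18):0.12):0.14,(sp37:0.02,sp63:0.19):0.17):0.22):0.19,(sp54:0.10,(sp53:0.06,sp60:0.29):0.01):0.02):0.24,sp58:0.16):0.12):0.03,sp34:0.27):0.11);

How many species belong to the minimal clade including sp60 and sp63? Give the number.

9

The MRCA of sp60 and sp63 is the node subtending ((sp19,((sp31,(sp47,sp24)),(sp37,sp63))),(sp54,(sp53,sp60))).
That clade contains 9 terminal taxa: sp19, sp24, sp31, sp37, sp47, sp53, sp54, sp60, sp63.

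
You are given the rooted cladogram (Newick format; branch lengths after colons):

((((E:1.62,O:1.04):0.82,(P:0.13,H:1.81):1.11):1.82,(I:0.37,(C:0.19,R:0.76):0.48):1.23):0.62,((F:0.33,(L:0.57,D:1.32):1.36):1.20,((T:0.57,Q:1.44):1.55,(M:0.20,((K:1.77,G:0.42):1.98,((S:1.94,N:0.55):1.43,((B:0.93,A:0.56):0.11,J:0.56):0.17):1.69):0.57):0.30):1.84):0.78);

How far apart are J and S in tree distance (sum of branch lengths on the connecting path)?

The path runs J → … → MRCA → … → S; the MRCA is the node subtending ((S,N),((B,A),J)).
Branch lengths along that path: 0.56 + 0.17 + 1.43 + 1.94 = 4.10.

4.10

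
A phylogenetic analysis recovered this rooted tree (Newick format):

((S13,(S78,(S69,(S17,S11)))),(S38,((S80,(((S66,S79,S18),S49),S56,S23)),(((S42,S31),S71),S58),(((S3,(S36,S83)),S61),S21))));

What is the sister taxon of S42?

S31

S42 attaches to the tree at the node subtending (S42,S31).
The other lineage descending from that same node — the sister group — is the single tip S31.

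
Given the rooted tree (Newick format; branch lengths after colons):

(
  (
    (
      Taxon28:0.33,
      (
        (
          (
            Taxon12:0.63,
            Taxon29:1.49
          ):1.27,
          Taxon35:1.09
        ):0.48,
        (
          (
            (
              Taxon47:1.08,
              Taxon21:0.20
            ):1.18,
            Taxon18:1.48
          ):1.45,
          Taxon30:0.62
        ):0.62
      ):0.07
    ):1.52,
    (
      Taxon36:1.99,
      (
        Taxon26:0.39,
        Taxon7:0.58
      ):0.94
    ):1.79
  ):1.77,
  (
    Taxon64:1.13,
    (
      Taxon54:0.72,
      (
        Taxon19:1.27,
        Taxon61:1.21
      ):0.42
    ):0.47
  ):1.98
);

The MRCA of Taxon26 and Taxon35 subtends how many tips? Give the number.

The MRCA of Taxon26 and Taxon35 is the node subtending ((Taxon28,(((Taxon12,Taxon29),Taxon35),(((Taxon47,Taxon21),Taxon18),Taxon30))),(Taxon36,(Taxon26,Taxon7))).
That clade contains 11 terminal taxa: Taxon12, Taxon18, Taxon21, Taxon26, Taxon28, Taxon29, Taxon30, Taxon35, Taxon36, Taxon47, Taxon7.

11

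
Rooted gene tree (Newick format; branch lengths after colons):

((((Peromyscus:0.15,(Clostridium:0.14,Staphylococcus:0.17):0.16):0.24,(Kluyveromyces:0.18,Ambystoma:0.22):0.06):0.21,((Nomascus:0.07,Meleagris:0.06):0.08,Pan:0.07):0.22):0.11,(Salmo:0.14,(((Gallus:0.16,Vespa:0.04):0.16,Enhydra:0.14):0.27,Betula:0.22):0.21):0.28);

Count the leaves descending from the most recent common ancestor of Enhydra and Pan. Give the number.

13

The MRCA of Enhydra and Pan is the root, so the clade is the entire tree.
That clade contains 13 terminal taxa: Ambystoma, Betula, Clostridium, Enhydra, Gallus, Kluyveromyces, Meleagris, Nomascus, Pan, Peromyscus, Salmo, Staphylococcus, Vespa.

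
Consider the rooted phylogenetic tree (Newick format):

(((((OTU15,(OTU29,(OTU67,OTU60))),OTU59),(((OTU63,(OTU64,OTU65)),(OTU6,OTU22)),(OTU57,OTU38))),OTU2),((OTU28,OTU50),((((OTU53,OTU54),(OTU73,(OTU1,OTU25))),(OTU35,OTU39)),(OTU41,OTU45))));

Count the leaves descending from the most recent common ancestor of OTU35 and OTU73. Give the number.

The MRCA of OTU35 and OTU73 is the node subtending (((OTU53,OTU54),(OTU73,(OTU1,OTU25))),(OTU35,OTU39)).
That clade contains 7 terminal taxa: OTU1, OTU25, OTU35, OTU39, OTU53, OTU54, OTU73.

7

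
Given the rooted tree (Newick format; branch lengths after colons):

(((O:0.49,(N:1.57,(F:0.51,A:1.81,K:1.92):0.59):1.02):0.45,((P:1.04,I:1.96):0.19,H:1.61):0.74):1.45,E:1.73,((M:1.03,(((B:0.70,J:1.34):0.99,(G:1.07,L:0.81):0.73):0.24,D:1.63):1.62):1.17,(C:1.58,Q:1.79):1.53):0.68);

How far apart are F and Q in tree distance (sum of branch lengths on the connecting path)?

The path runs F → … → MRCA → … → Q; the MRCA is the root of the tree.
Branch lengths along that path: 0.51 + 0.59 + 1.02 + 0.45 + 1.45 + 0.68 + 1.53 + 1.79 = 8.02.

8.02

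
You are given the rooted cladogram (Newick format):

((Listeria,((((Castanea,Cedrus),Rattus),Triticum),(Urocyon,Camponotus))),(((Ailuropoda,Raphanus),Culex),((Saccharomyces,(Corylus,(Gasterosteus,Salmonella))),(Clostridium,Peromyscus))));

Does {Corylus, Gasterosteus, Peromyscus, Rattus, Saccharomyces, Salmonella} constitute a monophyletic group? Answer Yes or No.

No

The MRCA of the listed taxa is the root, so the smallest clade containing them is the whole tree.
That clade also contains Ailuropoda, Camponotus, Castanea, Cedrus, Clostridium, Culex, Listeria, Raphanus, Triticum, Urocyon, which are not in the proposed group, so the group is not monophyletic.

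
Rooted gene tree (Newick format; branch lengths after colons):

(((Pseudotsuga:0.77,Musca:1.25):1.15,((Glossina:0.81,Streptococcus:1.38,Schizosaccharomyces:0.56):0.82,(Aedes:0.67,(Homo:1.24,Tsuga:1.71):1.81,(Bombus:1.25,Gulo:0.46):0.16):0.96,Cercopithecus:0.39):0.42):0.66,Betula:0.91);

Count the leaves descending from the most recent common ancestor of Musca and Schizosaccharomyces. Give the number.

11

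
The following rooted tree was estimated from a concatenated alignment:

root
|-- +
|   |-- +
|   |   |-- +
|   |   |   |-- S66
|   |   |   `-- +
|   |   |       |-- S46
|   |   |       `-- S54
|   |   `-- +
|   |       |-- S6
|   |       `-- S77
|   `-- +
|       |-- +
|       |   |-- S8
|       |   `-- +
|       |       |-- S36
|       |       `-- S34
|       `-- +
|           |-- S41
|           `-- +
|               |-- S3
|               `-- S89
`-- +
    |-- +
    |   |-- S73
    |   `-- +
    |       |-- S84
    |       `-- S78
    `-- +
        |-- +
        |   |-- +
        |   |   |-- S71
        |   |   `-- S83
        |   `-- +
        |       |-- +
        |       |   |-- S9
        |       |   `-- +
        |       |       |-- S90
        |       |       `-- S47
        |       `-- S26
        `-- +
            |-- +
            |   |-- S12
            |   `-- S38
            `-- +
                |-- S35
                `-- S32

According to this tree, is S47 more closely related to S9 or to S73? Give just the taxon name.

The MRCA of S47 and S9 subtends (S9,(S90,S47)) (3 taxa).
The MRCA of S47 and S73 subtends ((S73,(S84,S78)),(((S71,S83),((S9,(S90,S47)),S26)),((S12,S38),(S35,S32)))) (13 taxa).
The first is nested inside the second, so S47 shares a more recent common ancestor with S9.

S9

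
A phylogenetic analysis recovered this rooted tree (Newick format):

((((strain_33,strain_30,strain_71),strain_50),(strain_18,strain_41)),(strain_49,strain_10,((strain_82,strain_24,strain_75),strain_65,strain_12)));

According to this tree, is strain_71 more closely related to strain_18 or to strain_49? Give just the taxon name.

The MRCA of strain_71 and strain_18 subtends (((strain_33,strain_30,strain_71),strain_50),(strain_18,strain_41)) (6 taxa).
The MRCA of strain_71 and strain_49 is the root, subtending the entire tree (13 taxa).
The first is nested inside the second, so strain_71 shares a more recent common ancestor with strain_18.

strain_18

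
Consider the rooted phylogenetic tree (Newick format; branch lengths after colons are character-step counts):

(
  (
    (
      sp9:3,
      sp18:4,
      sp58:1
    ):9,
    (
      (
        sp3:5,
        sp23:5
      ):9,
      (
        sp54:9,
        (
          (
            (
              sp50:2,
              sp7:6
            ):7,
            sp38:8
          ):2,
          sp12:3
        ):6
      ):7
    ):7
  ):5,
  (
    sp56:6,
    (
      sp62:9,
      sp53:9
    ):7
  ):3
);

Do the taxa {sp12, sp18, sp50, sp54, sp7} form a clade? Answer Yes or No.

No

The MRCA of the listed taxa subtends ((sp9,sp18,sp58),((sp3,sp23),(sp54,(((sp50,sp7),sp38),sp12)))).
That clade also contains sp23, sp3, sp38, sp58, sp9, which are not in the proposed group, so the group is not monophyletic.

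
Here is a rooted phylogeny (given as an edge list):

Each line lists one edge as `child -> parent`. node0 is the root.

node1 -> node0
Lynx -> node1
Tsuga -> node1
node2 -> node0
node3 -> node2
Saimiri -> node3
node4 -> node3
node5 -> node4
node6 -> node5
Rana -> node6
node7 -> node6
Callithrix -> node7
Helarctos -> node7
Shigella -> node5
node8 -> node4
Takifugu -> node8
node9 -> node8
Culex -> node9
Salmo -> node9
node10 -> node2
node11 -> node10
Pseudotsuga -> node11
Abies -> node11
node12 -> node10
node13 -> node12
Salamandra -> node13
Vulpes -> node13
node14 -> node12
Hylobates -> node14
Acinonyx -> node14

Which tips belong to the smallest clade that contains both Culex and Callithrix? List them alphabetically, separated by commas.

Tracing Culex: it sits inside (Culex,Salmo).
Tracing Callithrix: it sits inside (Callithrix,Helarctos).
The smallest clade enclosing both is (((Rana,(Callithrix,Helarctos)),Shigella),(Takifugu,(Culex,Salmo))); the answer is its 7 terminal taxa in alphabetical order.

Callithrix, Culex, Helarctos, Rana, Salmo, Shigella, Takifugu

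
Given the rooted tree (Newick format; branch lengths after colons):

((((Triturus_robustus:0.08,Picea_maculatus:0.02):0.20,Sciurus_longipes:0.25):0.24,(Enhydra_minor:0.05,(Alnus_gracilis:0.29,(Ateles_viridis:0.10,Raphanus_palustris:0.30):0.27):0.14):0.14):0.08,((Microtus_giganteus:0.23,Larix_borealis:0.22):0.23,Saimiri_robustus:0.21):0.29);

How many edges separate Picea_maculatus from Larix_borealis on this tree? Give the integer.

The MRCA of Picea_maculatus and Larix_borealis is the root of the tree.
From Picea_maculatus up to that node: 4 branches. From Larix_borealis up to the same node: 3 branches. Total: 4 + 3 = 7.

7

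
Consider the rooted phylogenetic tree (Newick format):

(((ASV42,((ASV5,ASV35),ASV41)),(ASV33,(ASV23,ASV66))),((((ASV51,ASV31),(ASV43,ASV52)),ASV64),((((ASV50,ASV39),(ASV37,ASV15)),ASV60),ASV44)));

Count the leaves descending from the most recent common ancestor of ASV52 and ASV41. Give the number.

18

The MRCA of ASV52 and ASV41 is the root, so the clade is the entire tree.
That clade contains 18 terminal taxa: ASV15, ASV23, ASV31, ASV33, ASV35, ASV37, ASV39, ASV41, ASV42, ASV43, ASV44, ASV5, ASV50, ASV51, ASV52, ASV60, ASV64, ASV66.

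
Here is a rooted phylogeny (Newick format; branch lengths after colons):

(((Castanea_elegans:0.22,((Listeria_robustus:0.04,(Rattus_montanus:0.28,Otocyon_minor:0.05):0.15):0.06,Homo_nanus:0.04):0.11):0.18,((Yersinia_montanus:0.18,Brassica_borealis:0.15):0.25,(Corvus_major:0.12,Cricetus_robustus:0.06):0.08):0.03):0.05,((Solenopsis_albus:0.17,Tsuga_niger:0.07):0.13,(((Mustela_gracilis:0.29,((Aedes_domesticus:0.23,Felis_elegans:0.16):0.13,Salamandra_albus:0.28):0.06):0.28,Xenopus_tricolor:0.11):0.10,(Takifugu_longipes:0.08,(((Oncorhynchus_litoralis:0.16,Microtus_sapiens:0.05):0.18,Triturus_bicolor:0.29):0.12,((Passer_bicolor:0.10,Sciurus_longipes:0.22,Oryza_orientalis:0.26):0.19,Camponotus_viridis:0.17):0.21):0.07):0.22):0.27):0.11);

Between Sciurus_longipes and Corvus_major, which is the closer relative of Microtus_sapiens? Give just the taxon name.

The MRCA of Microtus_sapiens and Sciurus_longipes subtends (((Oncorhynchus_litoralis,Microtus_sapiens),Triturus_bicolor),((Passer_bicolor,Sciurus_longipes,Oryza_orientalis),Camponotus_viridis)) (7 taxa).
The MRCA of Microtus_sapiens and Corvus_major is the root, subtending the entire tree (24 taxa).
The first is nested inside the second, so Microtus_sapiens shares a more recent common ancestor with Sciurus_longipes.

Sciurus_longipes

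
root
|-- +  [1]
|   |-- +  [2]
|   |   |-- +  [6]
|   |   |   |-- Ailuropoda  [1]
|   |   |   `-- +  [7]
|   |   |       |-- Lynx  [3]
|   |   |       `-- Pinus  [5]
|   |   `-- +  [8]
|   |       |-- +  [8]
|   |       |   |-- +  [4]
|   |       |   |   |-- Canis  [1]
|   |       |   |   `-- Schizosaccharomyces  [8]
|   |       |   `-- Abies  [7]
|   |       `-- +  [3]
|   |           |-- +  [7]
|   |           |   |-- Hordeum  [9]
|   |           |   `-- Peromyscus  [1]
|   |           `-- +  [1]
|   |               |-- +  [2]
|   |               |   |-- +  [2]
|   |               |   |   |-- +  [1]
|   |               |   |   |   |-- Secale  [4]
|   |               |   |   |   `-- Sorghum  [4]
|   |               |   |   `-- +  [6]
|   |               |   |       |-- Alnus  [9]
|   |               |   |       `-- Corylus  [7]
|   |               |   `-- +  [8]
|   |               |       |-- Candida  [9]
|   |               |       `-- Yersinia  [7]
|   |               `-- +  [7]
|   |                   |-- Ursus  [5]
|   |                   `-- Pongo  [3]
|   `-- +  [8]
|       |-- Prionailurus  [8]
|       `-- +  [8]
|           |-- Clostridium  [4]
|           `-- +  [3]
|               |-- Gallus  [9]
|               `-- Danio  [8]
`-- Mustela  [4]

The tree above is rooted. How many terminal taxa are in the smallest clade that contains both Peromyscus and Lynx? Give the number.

16

The MRCA of Peromyscus and Lynx is the node subtending ((Ailuropoda,(Lynx,Pinus)),(((Canis,Schizosaccharomyces),Abies),((Hordeum,Peromyscus),((((Secale,Sorghum),(Alnus,Corylus)),(Candida,Yersinia)),(Ursus,Pongo))))).
That clade contains 16 terminal taxa: Abies, Ailuropoda, Alnus, Candida, Canis, Corylus, Hordeum, Lynx, Peromyscus, Pinus, Pongo, Schizosaccharomyces, Secale, Sorghum, Ursus, Yersinia.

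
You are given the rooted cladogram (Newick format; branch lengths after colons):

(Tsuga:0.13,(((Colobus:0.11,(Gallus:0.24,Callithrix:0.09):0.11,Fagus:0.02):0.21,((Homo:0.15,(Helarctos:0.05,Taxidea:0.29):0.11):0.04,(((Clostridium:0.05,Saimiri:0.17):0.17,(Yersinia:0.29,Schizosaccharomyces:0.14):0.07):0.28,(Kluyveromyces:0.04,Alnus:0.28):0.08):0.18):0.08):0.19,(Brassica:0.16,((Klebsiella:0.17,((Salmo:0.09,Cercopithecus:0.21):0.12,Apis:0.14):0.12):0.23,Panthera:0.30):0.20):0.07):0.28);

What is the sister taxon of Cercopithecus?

Salmo

Cercopithecus attaches to the tree at the node subtending (Salmo,Cercopithecus).
The other lineage descending from that same node — the sister group — is the single tip Salmo.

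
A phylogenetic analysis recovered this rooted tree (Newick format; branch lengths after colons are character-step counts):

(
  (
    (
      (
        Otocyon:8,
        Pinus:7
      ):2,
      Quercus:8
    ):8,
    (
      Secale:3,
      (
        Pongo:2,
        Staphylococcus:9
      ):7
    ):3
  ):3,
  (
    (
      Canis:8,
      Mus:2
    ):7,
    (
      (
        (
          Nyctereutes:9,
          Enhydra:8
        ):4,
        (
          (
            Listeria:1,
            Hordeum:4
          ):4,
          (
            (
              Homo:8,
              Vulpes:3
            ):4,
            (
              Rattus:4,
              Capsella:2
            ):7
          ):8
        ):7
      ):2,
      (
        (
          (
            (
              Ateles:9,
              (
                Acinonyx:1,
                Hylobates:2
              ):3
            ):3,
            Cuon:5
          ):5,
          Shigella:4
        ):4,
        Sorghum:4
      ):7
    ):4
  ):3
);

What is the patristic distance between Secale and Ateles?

44

The path runs Secale → … → MRCA → … → Ateles; the MRCA is the root of the tree.
Branch lengths along that path: 3 + 3 + 3 + 3 + 4 + 7 + 4 + 5 + 3 + 9 = 44.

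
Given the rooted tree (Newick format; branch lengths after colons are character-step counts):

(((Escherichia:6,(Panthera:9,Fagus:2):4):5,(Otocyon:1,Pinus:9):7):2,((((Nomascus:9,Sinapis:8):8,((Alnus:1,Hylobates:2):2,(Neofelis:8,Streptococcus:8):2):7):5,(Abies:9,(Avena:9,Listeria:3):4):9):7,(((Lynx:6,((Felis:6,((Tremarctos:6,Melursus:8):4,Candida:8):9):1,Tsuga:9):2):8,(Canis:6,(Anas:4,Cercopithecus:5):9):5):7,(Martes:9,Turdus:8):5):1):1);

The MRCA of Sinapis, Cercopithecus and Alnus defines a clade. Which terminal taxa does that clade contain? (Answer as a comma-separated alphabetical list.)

Abies, Alnus, Anas, Avena, Candida, Canis, Cercopithecus, Felis, Hylobates, Listeria, Lynx, Martes, Melursus, Neofelis, Nomascus, Sinapis, Streptococcus, Tremarctos, Tsuga, Turdus

Tracing Sinapis: it sits inside (Nomascus,Sinapis).
Tracing Cercopithecus: it sits inside (Anas,Cercopithecus).
Tracing Alnus: it sits inside (Alnus,Hylobates).
The smallest clade enclosing all 3 is ((((Nomascus,Sinapis),((Alnus,Hylobates),(Neofelis,Streptococcus))),(Abies,(Avena,Listeria))),(((Lynx,((Felis,((Tremarctos,Melursus),Candida)),Tsuga)),(Canis,(Anas,Cercopithecus))),(Martes,Turdus))); the answer is its 20 terminal taxa in alphabetical order.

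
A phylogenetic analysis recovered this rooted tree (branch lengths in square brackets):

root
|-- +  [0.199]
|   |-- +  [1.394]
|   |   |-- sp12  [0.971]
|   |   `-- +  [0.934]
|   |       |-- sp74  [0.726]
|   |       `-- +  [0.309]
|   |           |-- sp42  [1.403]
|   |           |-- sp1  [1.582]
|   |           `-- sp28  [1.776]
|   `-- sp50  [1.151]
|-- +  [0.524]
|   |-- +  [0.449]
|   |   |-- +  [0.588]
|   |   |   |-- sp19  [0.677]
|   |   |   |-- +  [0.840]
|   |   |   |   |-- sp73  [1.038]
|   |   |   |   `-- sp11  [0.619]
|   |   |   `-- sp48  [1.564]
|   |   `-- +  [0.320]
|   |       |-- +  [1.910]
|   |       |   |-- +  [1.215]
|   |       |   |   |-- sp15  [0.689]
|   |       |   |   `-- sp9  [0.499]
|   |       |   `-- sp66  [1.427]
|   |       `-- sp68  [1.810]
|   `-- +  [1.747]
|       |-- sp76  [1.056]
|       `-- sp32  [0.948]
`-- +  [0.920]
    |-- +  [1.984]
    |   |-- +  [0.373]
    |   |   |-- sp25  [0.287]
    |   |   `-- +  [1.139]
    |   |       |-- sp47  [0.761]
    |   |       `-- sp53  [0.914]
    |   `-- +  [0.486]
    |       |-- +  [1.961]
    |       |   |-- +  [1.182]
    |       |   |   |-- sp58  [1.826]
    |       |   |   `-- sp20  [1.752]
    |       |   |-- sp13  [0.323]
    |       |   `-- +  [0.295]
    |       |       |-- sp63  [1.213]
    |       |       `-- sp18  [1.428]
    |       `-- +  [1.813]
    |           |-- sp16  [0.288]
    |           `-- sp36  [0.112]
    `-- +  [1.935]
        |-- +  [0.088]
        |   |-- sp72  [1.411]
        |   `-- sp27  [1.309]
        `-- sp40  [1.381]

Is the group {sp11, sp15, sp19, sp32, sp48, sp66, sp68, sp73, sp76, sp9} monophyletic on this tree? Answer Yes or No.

Yes

The most recent common ancestor of these taxa subtends (((sp19,(sp73,sp11),sp48),(((sp15,sp9),sp66),sp68)),(sp76,sp32)).
That clade has exactly 10 tips — every listed taxon and nothing else — so the group is monophyletic.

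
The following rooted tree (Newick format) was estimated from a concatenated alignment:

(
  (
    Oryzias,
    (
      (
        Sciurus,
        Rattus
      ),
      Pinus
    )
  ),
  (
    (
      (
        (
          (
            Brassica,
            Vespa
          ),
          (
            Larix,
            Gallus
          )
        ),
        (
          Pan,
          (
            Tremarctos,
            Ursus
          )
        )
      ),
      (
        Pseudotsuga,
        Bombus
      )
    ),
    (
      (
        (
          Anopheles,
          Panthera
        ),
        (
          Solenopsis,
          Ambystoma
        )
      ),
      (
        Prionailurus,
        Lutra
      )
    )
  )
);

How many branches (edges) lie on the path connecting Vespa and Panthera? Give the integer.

The MRCA of Vespa and Panthera is the node subtending (((((Brassica,Vespa),(Larix,Gallus)),(Pan,(Tremarctos,Ursus))),(Pseudotsuga,Bombus)),(((Anopheles,Panthera),(Solenopsis,Ambystoma)),(Prionailurus,Lutra))).
From Vespa up to that node: 5 branches. From Panthera up to the same node: 4 branches. Total: 5 + 4 = 9.

9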